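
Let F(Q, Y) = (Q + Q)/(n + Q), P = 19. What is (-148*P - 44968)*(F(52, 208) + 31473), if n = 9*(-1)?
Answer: -64667506540/43 ≈ -1.5039e+9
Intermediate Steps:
n = -9
F(Q, Y) = 2*Q/(-9 + Q) (F(Q, Y) = (Q + Q)/(-9 + Q) = (2*Q)/(-9 + Q) = 2*Q/(-9 + Q))
(-148*P - 44968)*(F(52, 208) + 31473) = (-148*19 - 44968)*(2*52/(-9 + 52) + 31473) = (-2812 - 44968)*(2*52/43 + 31473) = -47780*(2*52*(1/43) + 31473) = -47780*(104/43 + 31473) = -47780*1353443/43 = -64667506540/43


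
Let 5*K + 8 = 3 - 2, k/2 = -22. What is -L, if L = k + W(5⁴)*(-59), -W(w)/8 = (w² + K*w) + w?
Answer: -184256956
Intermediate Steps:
k = -44 (k = 2*(-22) = -44)
K = -7/5 (K = -8/5 + (3 - 2)/5 = -8/5 + (⅕)*1 = -8/5 + ⅕ = -7/5 ≈ -1.4000)
W(w) = -8*w² + 16*w/5 (W(w) = -8*((w² - 7*w/5) + w) = -8*(w² - 2*w/5) = -8*w² + 16*w/5)
L = 184256956 (L = -44 + ((8/5)*5⁴*(2 - 5*5⁴))*(-59) = -44 + ((8/5)*625*(2 - 5*625))*(-59) = -44 + ((8/5)*625*(2 - 3125))*(-59) = -44 + ((8/5)*625*(-3123))*(-59) = -44 - 3123000*(-59) = -44 + 184257000 = 184256956)
-L = -1*184256956 = -184256956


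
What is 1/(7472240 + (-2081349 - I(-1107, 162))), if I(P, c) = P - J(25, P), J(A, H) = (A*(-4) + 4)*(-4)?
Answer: 1/5392382 ≈ 1.8545e-7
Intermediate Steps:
J(A, H) = -16 + 16*A (J(A, H) = (-4*A + 4)*(-4) = (4 - 4*A)*(-4) = -16 + 16*A)
I(P, c) = -384 + P (I(P, c) = P - (-16 + 16*25) = P - (-16 + 400) = P - 1*384 = P - 384 = -384 + P)
1/(7472240 + (-2081349 - I(-1107, 162))) = 1/(7472240 + (-2081349 - (-384 - 1107))) = 1/(7472240 + (-2081349 - 1*(-1491))) = 1/(7472240 + (-2081349 + 1491)) = 1/(7472240 - 2079858) = 1/5392382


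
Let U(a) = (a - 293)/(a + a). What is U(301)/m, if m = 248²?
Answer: 1/4628176 ≈ 2.1607e-7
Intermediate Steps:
U(a) = (-293 + a)/(2*a) (U(a) = (-293 + a)/((2*a)) = (-293 + a)*(1/(2*a)) = (-293 + a)/(2*a))
m = 61504
U(301)/m = ((½)*(-293 + 301)/301)/61504 = ((½)*(1/301)*8)*(1/61504) = (4/301)*(1/61504) = 1/4628176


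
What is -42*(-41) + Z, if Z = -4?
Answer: 1718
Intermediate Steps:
-42*(-41) + Z = -42*(-41) - 4 = 1722 - 4 = 1718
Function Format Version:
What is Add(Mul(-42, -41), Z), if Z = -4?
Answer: 1718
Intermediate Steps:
Add(Mul(-42, -41), Z) = Add(Mul(-42, -41), -4) = Add(1722, -4) = 1718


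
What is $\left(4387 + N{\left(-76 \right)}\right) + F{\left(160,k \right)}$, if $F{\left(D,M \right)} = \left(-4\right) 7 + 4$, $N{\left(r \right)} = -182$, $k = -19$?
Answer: $4181$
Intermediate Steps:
$F{\left(D,M \right)} = -24$ ($F{\left(D,M \right)} = -28 + 4 = -24$)
$\left(4387 + N{\left(-76 \right)}\right) + F{\left(160,k \right)} = \left(4387 - 182\right) - 24 = 4205 - 24 = 4181$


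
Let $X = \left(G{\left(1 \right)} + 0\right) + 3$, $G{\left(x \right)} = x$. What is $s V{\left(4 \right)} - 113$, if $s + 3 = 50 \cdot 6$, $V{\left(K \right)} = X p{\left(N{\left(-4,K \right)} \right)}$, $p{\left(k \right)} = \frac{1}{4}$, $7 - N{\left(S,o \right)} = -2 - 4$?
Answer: $184$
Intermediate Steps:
$N{\left(S,o \right)} = 13$ ($N{\left(S,o \right)} = 7 - \left(-2 - 4\right) = 7 - -6 = 7 + 6 = 13$)
$X = 4$ ($X = \left(1 + 0\right) + 3 = 1 + 3 = 4$)
$p{\left(k \right)} = \frac{1}{4}$
$V{\left(K \right)} = 1$ ($V{\left(K \right)} = 4 \cdot \frac{1}{4} = 1$)
$s = 297$ ($s = -3 + 50 \cdot 6 = -3 + 300 = 297$)
$s V{\left(4 \right)} - 113 = 297 \cdot 1 - 113 = 297 - 113 = 184$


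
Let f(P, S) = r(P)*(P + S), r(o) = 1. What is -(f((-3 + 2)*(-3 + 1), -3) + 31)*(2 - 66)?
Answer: 1920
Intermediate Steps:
f(P, S) = P + S (f(P, S) = 1*(P + S) = P + S)
-(f((-3 + 2)*(-3 + 1), -3) + 31)*(2 - 66) = -(((-3 + 2)*(-3 + 1) - 3) + 31)*(2 - 66) = -((-1*(-2) - 3) + 31)*(-64) = -((2 - 3) + 31)*(-64) = -(-1 + 31)*(-64) = -30*(-64) = -1*(-1920) = 1920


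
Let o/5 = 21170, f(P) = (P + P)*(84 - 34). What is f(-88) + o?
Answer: 97050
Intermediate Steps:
f(P) = 100*P (f(P) = (2*P)*50 = 100*P)
o = 105850 (o = 5*21170 = 105850)
f(-88) + o = 100*(-88) + 105850 = -8800 + 105850 = 97050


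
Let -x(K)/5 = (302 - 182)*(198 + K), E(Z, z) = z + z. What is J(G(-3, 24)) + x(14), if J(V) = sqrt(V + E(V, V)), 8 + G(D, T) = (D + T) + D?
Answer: -127200 + sqrt(30) ≈ -1.2719e+5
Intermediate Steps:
E(Z, z) = 2*z
G(D, T) = -8 + T + 2*D (G(D, T) = -8 + ((D + T) + D) = -8 + (T + 2*D) = -8 + T + 2*D)
x(K) = -118800 - 600*K (x(K) = -5*(302 - 182)*(198 + K) = -600*(198 + K) = -5*(23760 + 120*K) = -118800 - 600*K)
J(V) = sqrt(3)*sqrt(V) (J(V) = sqrt(V + 2*V) = sqrt(3*V) = sqrt(3)*sqrt(V))
J(G(-3, 24)) + x(14) = sqrt(3)*sqrt(-8 + 24 + 2*(-3)) + (-118800 - 600*14) = sqrt(3)*sqrt(-8 + 24 - 6) + (-118800 - 8400) = sqrt(3)*sqrt(10) - 127200 = sqrt(30) - 127200 = -127200 + sqrt(30)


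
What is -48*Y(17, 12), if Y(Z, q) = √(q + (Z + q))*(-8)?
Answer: 384*√41 ≈ 2458.8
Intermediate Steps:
Y(Z, q) = -8*√(Z + 2*q) (Y(Z, q) = √(Z + 2*q)*(-8) = -8*√(Z + 2*q))
-48*Y(17, 12) = -(-384)*√(17 + 2*12) = -(-384)*√(17 + 24) = -(-384)*√41 = 384*√41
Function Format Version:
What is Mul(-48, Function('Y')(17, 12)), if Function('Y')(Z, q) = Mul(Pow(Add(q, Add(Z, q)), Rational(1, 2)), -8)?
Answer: Mul(384, Pow(41, Rational(1, 2))) ≈ 2458.8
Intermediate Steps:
Function('Y')(Z, q) = Mul(-8, Pow(Add(Z, Mul(2, q)), Rational(1, 2))) (Function('Y')(Z, q) = Mul(Pow(Add(Z, Mul(2, q)), Rational(1, 2)), -8) = Mul(-8, Pow(Add(Z, Mul(2, q)), Rational(1, 2))))
Mul(-48, Function('Y')(17, 12)) = Mul(-48, Mul(-8, Pow(Add(17, Mul(2, 12)), Rational(1, 2)))) = Mul(-48, Mul(-8, Pow(Add(17, 24), Rational(1, 2)))) = Mul(-48, Mul(-8, Pow(41, Rational(1, 2)))) = Mul(384, Pow(41, Rational(1, 2)))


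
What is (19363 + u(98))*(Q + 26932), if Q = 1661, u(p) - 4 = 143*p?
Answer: 954462933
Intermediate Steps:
u(p) = 4 + 143*p
(19363 + u(98))*(Q + 26932) = (19363 + (4 + 143*98))*(1661 + 26932) = (19363 + (4 + 14014))*28593 = (19363 + 14018)*28593 = 33381*28593 = 954462933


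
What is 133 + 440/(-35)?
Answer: 843/7 ≈ 120.43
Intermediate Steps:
133 + 440/(-35) = 133 + 440*(-1/35) = 133 - 88/7 = 843/7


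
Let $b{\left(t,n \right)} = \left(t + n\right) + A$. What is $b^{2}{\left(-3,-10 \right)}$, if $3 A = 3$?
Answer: $144$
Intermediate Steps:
$A = 1$ ($A = \frac{1}{3} \cdot 3 = 1$)
$b{\left(t,n \right)} = 1 + n + t$ ($b{\left(t,n \right)} = \left(t + n\right) + 1 = \left(n + t\right) + 1 = 1 + n + t$)
$b^{2}{\left(-3,-10 \right)} = \left(1 - 10 - 3\right)^{2} = \left(-12\right)^{2} = 144$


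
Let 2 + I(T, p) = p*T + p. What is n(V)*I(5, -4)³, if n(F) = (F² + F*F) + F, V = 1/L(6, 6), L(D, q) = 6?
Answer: -35152/9 ≈ -3905.8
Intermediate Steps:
I(T, p) = -2 + p + T*p (I(T, p) = -2 + (p*T + p) = -2 + (T*p + p) = -2 + (p + T*p) = -2 + p + T*p)
V = ⅙ (V = 1/6 = ⅙ ≈ 0.16667)
n(F) = F + 2*F² (n(F) = (F² + F²) + F = 2*F² + F = F + 2*F²)
n(V)*I(5, -4)³ = ((1 + 2*(⅙))/6)*(-2 - 4 + 5*(-4))³ = ((1 + ⅓)/6)*(-2 - 4 - 20)³ = ((⅙)*(4/3))*(-26)³ = (2/9)*(-17576) = -35152/9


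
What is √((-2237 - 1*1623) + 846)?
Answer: I*√3014 ≈ 54.9*I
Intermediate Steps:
√((-2237 - 1*1623) + 846) = √((-2237 - 1623) + 846) = √(-3860 + 846) = √(-3014) = I*√3014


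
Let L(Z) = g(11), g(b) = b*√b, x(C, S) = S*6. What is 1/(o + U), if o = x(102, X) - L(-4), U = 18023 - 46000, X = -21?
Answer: -28103/789777278 + 11*√11/789777278 ≈ -3.5537e-5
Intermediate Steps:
x(C, S) = 6*S
g(b) = b^(3/2)
L(Z) = 11*√11 (L(Z) = 11^(3/2) = 11*√11)
U = -27977
o = -126 - 11*√11 (o = 6*(-21) - 11*√11 = -126 - 11*√11 ≈ -162.48)
1/(o + U) = 1/((-126 - 11*√11) - 27977) = 1/(-28103 - 11*√11)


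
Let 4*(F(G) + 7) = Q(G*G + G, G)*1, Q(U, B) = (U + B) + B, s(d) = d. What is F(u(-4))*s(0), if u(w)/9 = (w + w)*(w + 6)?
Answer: 0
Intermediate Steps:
u(w) = 18*w*(6 + w) (u(w) = 9*((w + w)*(w + 6)) = 9*((2*w)*(6 + w)) = 9*(2*w*(6 + w)) = 18*w*(6 + w))
Q(U, B) = U + 2*B (Q(U, B) = (B + U) + B = U + 2*B)
F(G) = -7 + G²/4 + 3*G/4 (F(G) = -7 + (((G*G + G) + 2*G)*1)/4 = -7 + (((G² + G) + 2*G)*1)/4 = -7 + (((G + G²) + 2*G)*1)/4 = -7 + ((G² + 3*G)*1)/4 = -7 + (G² + 3*G)/4 = -7 + (G²/4 + 3*G/4) = -7 + G²/4 + 3*G/4)
F(u(-4))*s(0) = (-7 + (18*(-4)*(6 - 4))²/4 + 3*(18*(-4)*(6 - 4))/4)*0 = (-7 + (18*(-4)*2)²/4 + 3*(18*(-4)*2)/4)*0 = (-7 + (¼)*(-144)² + (¾)*(-144))*0 = (-7 + (¼)*20736 - 108)*0 = (-7 + 5184 - 108)*0 = 5069*0 = 0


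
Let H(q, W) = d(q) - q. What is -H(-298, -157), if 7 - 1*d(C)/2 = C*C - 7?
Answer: 177282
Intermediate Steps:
d(C) = 28 - 2*C² (d(C) = 14 - 2*(C*C - 7) = 14 - 2*(C² - 7) = 14 - 2*(-7 + C²) = 14 + (14 - 2*C²) = 28 - 2*C²)
H(q, W) = 28 - q - 2*q² (H(q, W) = (28 - 2*q²) - q = 28 - q - 2*q²)
-H(-298, -157) = -(28 - 1*(-298) - 2*(-298)²) = -(28 + 298 - 2*88804) = -(28 + 298 - 177608) = -1*(-177282) = 177282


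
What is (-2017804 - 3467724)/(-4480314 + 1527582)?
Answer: 1371382/738183 ≈ 1.8578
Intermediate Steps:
(-2017804 - 3467724)/(-4480314 + 1527582) = -5485528/(-2952732) = -5485528*(-1/2952732) = 1371382/738183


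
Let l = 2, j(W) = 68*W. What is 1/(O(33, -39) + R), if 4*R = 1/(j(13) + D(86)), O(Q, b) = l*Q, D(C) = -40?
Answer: 3376/222817 ≈ 0.015151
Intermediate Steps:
O(Q, b) = 2*Q
R = 1/3376 (R = 1/(4*(68*13 - 40)) = 1/(4*(884 - 40)) = (¼)/844 = (¼)*(1/844) = 1/3376 ≈ 0.00029621)
1/(O(33, -39) + R) = 1/(2*33 + 1/3376) = 1/(66 + 1/3376) = 1/(222817/3376) = 3376/222817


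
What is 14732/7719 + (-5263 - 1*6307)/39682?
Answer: 247643197/153152679 ≈ 1.6170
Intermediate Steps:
14732/7719 + (-5263 - 1*6307)/39682 = 14732*(1/7719) + (-5263 - 6307)*(1/39682) = 14732/7719 - 11570*1/39682 = 14732/7719 - 5785/19841 = 247643197/153152679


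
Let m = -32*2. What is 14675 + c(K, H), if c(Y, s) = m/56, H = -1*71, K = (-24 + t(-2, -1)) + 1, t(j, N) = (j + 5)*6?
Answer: 102717/7 ≈ 14674.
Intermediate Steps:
t(j, N) = 30 + 6*j (t(j, N) = (5 + j)*6 = 30 + 6*j)
K = -5 (K = (-24 + (30 + 6*(-2))) + 1 = (-24 + (30 - 12)) + 1 = (-24 + 18) + 1 = -6 + 1 = -5)
H = -71
m = -64
c(Y, s) = -8/7 (c(Y, s) = -64/56 = -64*1/56 = -8/7)
14675 + c(K, H) = 14675 - 8/7 = 102717/7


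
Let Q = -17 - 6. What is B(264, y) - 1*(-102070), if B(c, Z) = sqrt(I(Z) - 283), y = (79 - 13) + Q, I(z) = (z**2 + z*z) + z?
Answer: 102070 + sqrt(3458) ≈ 1.0213e+5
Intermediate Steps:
Q = -23
I(z) = z + 2*z**2 (I(z) = (z**2 + z**2) + z = 2*z**2 + z = z + 2*z**2)
y = 43 (y = (79 - 13) - 23 = 66 - 23 = 43)
B(c, Z) = sqrt(-283 + Z*(1 + 2*Z)) (B(c, Z) = sqrt(Z*(1 + 2*Z) - 283) = sqrt(-283 + Z*(1 + 2*Z)))
B(264, y) - 1*(-102070) = sqrt(-283 + 43*(1 + 2*43)) - 1*(-102070) = sqrt(-283 + 43*(1 + 86)) + 102070 = sqrt(-283 + 43*87) + 102070 = sqrt(-283 + 3741) + 102070 = sqrt(3458) + 102070 = 102070 + sqrt(3458)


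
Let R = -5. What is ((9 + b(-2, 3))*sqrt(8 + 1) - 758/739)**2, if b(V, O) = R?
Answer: 65772100/546121 ≈ 120.44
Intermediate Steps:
b(V, O) = -5
((9 + b(-2, 3))*sqrt(8 + 1) - 758/739)**2 = ((9 - 5)*sqrt(8 + 1) - 758/739)**2 = (4*sqrt(9) - 758*1/739)**2 = (4*3 - 758/739)**2 = (12 - 758/739)**2 = (8110/739)**2 = 65772100/546121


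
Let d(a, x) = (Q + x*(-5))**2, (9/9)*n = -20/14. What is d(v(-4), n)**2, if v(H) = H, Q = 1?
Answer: 10556001/2401 ≈ 4396.5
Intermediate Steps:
n = -10/7 (n = -20/14 = -20*1/14 = -10/7 ≈ -1.4286)
d(a, x) = (1 - 5*x)**2 (d(a, x) = (1 + x*(-5))**2 = (1 - 5*x)**2)
d(v(-4), n)**2 = ((-1 + 5*(-10/7))**2)**2 = ((-1 - 50/7)**2)**2 = ((-57/7)**2)**2 = (3249/49)**2 = 10556001/2401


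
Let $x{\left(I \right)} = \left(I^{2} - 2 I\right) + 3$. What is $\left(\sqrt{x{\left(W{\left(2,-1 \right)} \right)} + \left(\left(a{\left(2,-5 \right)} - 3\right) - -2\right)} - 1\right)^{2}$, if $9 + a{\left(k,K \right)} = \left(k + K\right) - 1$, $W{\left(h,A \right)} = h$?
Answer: $\left(1 - i \sqrt{11}\right)^{2} \approx -10.0 - 6.6332 i$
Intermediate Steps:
$a{\left(k,K \right)} = -10 + K + k$ ($a{\left(k,K \right)} = -9 - \left(1 - K - k\right) = -9 + \left(-1 + K + k\right) = -10 + K + k$)
$x{\left(I \right)} = 3 + I^{2} - 2 I$
$\left(\sqrt{x{\left(W{\left(2,-1 \right)} \right)} + \left(\left(a{\left(2,-5 \right)} - 3\right) - -2\right)} - 1\right)^{2} = \left(\sqrt{\left(3 + 2^{2} - 4\right) - 14} - 1\right)^{2} = \left(\sqrt{\left(3 + 4 - 4\right) + \left(\left(-13 - 3\right) + 2\right)} - 1\right)^{2} = \left(\sqrt{3 + \left(-16 + 2\right)} - 1\right)^{2} = \left(\sqrt{3 - 14} - 1\right)^{2} = \left(\sqrt{-11} - 1\right)^{2} = \left(i \sqrt{11} - 1\right)^{2} = \left(-1 + i \sqrt{11}\right)^{2}$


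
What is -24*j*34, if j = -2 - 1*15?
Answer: 13872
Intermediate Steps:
j = -17 (j = -2 - 15 = -17)
-24*j*34 = -24*(-17)*34 = 408*34 = 13872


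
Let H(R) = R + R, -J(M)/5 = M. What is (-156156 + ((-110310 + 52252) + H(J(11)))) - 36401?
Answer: -250725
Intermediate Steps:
J(M) = -5*M
H(R) = 2*R
(-156156 + ((-110310 + 52252) + H(J(11)))) - 36401 = (-156156 + ((-110310 + 52252) + 2*(-5*11))) - 36401 = (-156156 + (-58058 + 2*(-55))) - 36401 = (-156156 + (-58058 - 110)) - 36401 = (-156156 - 58168) - 36401 = -214324 - 36401 = -250725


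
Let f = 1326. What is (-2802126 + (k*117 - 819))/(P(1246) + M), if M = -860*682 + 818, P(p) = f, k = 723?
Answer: 453059/97396 ≈ 4.6517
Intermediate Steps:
P(p) = 1326
M = -585702 (M = -586520 + 818 = -585702)
(-2802126 + (k*117 - 819))/(P(1246) + M) = (-2802126 + (723*117 - 819))/(1326 - 585702) = (-2802126 + (84591 - 819))/(-584376) = (-2802126 + 83772)*(-1/584376) = -2718354*(-1/584376) = 453059/97396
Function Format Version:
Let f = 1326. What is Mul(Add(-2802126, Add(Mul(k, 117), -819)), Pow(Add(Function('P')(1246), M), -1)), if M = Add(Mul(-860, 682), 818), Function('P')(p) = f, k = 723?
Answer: Rational(453059, 97396) ≈ 4.6517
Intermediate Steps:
Function('P')(p) = 1326
M = -585702 (M = Add(-586520, 818) = -585702)
Mul(Add(-2802126, Add(Mul(k, 117), -819)), Pow(Add(Function('P')(1246), M), -1)) = Mul(Add(-2802126, Add(Mul(723, 117), -819)), Pow(Add(1326, -585702), -1)) = Mul(Add(-2802126, Add(84591, -819)), Pow(-584376, -1)) = Mul(Add(-2802126, 83772), Rational(-1, 584376)) = Mul(-2718354, Rational(-1, 584376)) = Rational(453059, 97396)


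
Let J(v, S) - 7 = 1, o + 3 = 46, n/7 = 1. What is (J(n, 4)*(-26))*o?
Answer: -8944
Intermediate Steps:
n = 7 (n = 7*1 = 7)
o = 43 (o = -3 + 46 = 43)
J(v, S) = 8 (J(v, S) = 7 + 1 = 8)
(J(n, 4)*(-26))*o = (8*(-26))*43 = -208*43 = -8944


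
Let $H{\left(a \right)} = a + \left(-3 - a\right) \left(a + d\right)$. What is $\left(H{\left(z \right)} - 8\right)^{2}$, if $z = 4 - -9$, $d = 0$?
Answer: $41209$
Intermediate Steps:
$z = 13$ ($z = 4 + 9 = 13$)
$H{\left(a \right)} = a + a \left(-3 - a\right)$ ($H{\left(a \right)} = a + \left(-3 - a\right) \left(a + 0\right) = a + \left(-3 - a\right) a = a + a \left(-3 - a\right)$)
$\left(H{\left(z \right)} - 8\right)^{2} = \left(13 \left(-2 - 13\right) - 8\right)^{2} = \left(13 \left(-15\right) - 8\right)^{2} = \left(-195 - 8\right)^{2} = \left(-203\right)^{2} = 41209$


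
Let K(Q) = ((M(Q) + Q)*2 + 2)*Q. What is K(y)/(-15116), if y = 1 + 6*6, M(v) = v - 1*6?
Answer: -2553/7558 ≈ -0.33779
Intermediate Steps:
M(v) = -6 + v (M(v) = v - 6 = -6 + v)
y = 37 (y = 1 + 36 = 37)
K(Q) = Q*(-10 + 4*Q) (K(Q) = (((-6 + Q) + Q)*2 + 2)*Q = ((-6 + 2*Q)*2 + 2)*Q = ((-12 + 4*Q) + 2)*Q = (-10 + 4*Q)*Q = Q*(-10 + 4*Q))
K(y)/(-15116) = (2*37*(-5 + 2*37))/(-15116) = (2*37*(-5 + 74))*(-1/15116) = (2*37*69)*(-1/15116) = 5106*(-1/15116) = -2553/7558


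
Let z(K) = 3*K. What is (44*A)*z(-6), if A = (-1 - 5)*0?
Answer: 0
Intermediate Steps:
A = 0 (A = -6*0 = 0)
(44*A)*z(-6) = (44*0)*(3*(-6)) = 0*(-18) = 0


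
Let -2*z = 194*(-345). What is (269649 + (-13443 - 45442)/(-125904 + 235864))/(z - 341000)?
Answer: -5930109031/6763309720 ≈ -0.87681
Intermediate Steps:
z = 33465 (z = -97*(-345) = -1/2*(-66930) = 33465)
(269649 + (-13443 - 45442)/(-125904 + 235864))/(z - 341000) = (269649 + (-13443 - 45442)/(-125904 + 235864))/(33465 - 341000) = (269649 - 58885/109960)/(-307535) = (269649 - 58885*1/109960)*(-1/307535) = (269649 - 11777/21992)*(-1/307535) = (5930109031/21992)*(-1/307535) = -5930109031/6763309720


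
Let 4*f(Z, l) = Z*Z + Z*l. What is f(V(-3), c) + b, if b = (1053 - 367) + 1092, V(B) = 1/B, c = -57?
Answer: 16045/9 ≈ 1782.8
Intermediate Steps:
b = 1778 (b = 686 + 1092 = 1778)
f(Z, l) = Z**2/4 + Z*l/4 (f(Z, l) = (Z*Z + Z*l)/4 = (Z**2 + Z*l)/4 = Z**2/4 + Z*l/4)
f(V(-3), c) + b = (1/4)*(1/(-3) - 57)/(-3) + 1778 = (1/4)*(-1/3)*(-1/3 - 57) + 1778 = (1/4)*(-1/3)*(-172/3) + 1778 = 43/9 + 1778 = 16045/9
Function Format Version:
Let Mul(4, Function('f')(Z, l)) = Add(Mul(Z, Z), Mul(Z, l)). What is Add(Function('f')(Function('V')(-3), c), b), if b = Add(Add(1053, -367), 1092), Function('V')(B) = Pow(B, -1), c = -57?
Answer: Rational(16045, 9) ≈ 1782.8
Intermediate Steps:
b = 1778 (b = Add(686, 1092) = 1778)
Function('f')(Z, l) = Add(Mul(Rational(1, 4), Pow(Z, 2)), Mul(Rational(1, 4), Z, l)) (Function('f')(Z, l) = Mul(Rational(1, 4), Add(Mul(Z, Z), Mul(Z, l))) = Mul(Rational(1, 4), Add(Pow(Z, 2), Mul(Z, l))) = Add(Mul(Rational(1, 4), Pow(Z, 2)), Mul(Rational(1, 4), Z, l)))
Add(Function('f')(Function('V')(-3), c), b) = Add(Mul(Rational(1, 4), Pow(-3, -1), Add(Pow(-3, -1), -57)), 1778) = Add(Mul(Rational(1, 4), Rational(-1, 3), Add(Rational(-1, 3), -57)), 1778) = Add(Mul(Rational(1, 4), Rational(-1, 3), Rational(-172, 3)), 1778) = Add(Rational(43, 9), 1778) = Rational(16045, 9)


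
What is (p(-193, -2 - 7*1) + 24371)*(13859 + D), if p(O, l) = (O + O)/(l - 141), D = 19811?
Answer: 12309873212/15 ≈ 8.2066e+8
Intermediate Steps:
p(O, l) = 2*O/(-141 + l) (p(O, l) = (2*O)/(-141 + l) = 2*O/(-141 + l))
(p(-193, -2 - 7*1) + 24371)*(13859 + D) = (2*(-193)/(-141 + (-2 - 7*1)) + 24371)*(13859 + 19811) = (2*(-193)/(-141 + (-2 - 7)) + 24371)*33670 = (2*(-193)/(-141 - 9) + 24371)*33670 = (2*(-193)/(-150) + 24371)*33670 = (2*(-193)*(-1/150) + 24371)*33670 = (193/75 + 24371)*33670 = (1828018/75)*33670 = 12309873212/15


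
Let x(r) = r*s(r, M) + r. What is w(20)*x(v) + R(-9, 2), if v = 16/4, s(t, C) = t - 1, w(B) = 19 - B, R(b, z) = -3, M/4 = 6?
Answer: -19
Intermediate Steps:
M = 24 (M = 4*6 = 24)
s(t, C) = -1 + t
v = 4 (v = 16*(¼) = 4)
x(r) = r + r*(-1 + r) (x(r) = r*(-1 + r) + r = r + r*(-1 + r))
w(20)*x(v) + R(-9, 2) = (19 - 1*20)*4² - 3 = (19 - 20)*16 - 3 = -1*16 - 3 = -16 - 3 = -19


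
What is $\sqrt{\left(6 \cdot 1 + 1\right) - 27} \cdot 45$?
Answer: $90 i \sqrt{5} \approx 201.25 i$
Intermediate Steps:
$\sqrt{\left(6 \cdot 1 + 1\right) - 27} \cdot 45 = \sqrt{\left(6 + 1\right) - 27} \cdot 45 = \sqrt{7 - 27} \cdot 45 = \sqrt{-20} \cdot 45 = 2 i \sqrt{5} \cdot 45 = 90 i \sqrt{5}$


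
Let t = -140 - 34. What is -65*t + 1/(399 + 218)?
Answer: 6978271/617 ≈ 11310.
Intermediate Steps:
t = -174
-65*t + 1/(399 + 218) = -65*(-174) + 1/(399 + 218) = 11310 + 1/617 = 6978271/617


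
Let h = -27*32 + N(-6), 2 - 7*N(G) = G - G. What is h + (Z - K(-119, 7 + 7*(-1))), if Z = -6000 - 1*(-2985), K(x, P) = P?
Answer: -27151/7 ≈ -3878.7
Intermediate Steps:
N(G) = 2/7 (N(G) = 2/7 - (G - G)/7 = 2/7 - 1/7*0 = 2/7 + 0 = 2/7)
h = -6046/7 (h = -27*32 + 2/7 = -864 + 2/7 = -6046/7 ≈ -863.71)
Z = -3015 (Z = -6000 + 2985 = -3015)
h + (Z - K(-119, 7 + 7*(-1))) = -6046/7 + (-3015 - (7 + 7*(-1))) = -6046/7 + (-3015 - (7 - 7)) = -6046/7 + (-3015 - 1*0) = -6046/7 + (-3015 + 0) = -6046/7 - 3015 = -27151/7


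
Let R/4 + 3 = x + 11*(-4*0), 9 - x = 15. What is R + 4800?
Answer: 4764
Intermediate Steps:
x = -6 (x = 9 - 1*15 = 9 - 15 = -6)
R = -36 (R = -12 + 4*(-6 + 11*(-4*0)) = -12 + 4*(-6 + 11*0) = -12 + 4*(-6 + 0) = -12 + 4*(-6) = -12 - 24 = -36)
R + 4800 = -36 + 4800 = 4764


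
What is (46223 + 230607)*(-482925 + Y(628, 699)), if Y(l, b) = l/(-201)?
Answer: -26871487526990/201 ≈ -1.3369e+11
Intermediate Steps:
Y(l, b) = -l/201 (Y(l, b) = l*(-1/201) = -l/201)
(46223 + 230607)*(-482925 + Y(628, 699)) = (46223 + 230607)*(-482925 - 1/201*628) = 276830*(-482925 - 628/201) = 276830*(-97068553/201) = -26871487526990/201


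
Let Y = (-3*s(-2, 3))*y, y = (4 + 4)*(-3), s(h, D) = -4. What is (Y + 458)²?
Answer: 28900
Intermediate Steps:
y = -24 (y = 8*(-3) = -24)
Y = -288 (Y = -3*(-4)*(-24) = 12*(-24) = -288)
(Y + 458)² = (-288 + 458)² = 170² = 28900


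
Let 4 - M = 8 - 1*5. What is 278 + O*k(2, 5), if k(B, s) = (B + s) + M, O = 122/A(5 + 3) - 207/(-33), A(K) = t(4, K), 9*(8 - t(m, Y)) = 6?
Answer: 5074/11 ≈ 461.27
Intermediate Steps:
t(m, Y) = 22/3 (t(m, Y) = 8 - ⅑*6 = 8 - ⅔ = 22/3)
A(K) = 22/3
O = 252/11 (O = 122/(22/3) - 207/(-33) = 122*(3/22) - 207*(-1/33) = 183/11 + 69/11 = 252/11 ≈ 22.909)
M = 1 (M = 4 - (8 - 1*5) = 4 - (8 - 5) = 4 - 1*3 = 4 - 3 = 1)
k(B, s) = 1 + B + s (k(B, s) = (B + s) + 1 = 1 + B + s)
278 + O*k(2, 5) = 278 + 252*(1 + 2 + 5)/11 = 278 + (252/11)*8 = 278 + 2016/11 = 5074/11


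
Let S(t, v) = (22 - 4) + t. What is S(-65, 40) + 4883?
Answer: 4836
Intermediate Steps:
S(t, v) = 18 + t
S(-65, 40) + 4883 = (18 - 65) + 4883 = -47 + 4883 = 4836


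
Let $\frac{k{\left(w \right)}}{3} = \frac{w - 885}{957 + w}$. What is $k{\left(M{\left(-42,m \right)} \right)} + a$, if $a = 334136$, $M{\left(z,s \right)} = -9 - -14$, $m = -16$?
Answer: $\frac{160718096}{481} \approx 3.3413 \cdot 10^{5}$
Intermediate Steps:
$M{\left(z,s \right)} = 5$ ($M{\left(z,s \right)} = -9 + 14 = 5$)
$k{\left(w \right)} = \frac{3 \left(-885 + w\right)}{957 + w}$ ($k{\left(w \right)} = 3 \frac{w - 885}{957 + w} = 3 \frac{-885 + w}{957 + w} = \frac{3 \left(-885 + w\right)}{957 + w}$)
$k{\left(M{\left(-42,m \right)} \right)} + a = \frac{3 \left(-885 + 5\right)}{957 + 5} + 334136 = 3 \cdot \frac{1}{962} \left(-880\right) + 334136 = - \frac{1320}{481} + 334136 = \frac{160718096}{481}$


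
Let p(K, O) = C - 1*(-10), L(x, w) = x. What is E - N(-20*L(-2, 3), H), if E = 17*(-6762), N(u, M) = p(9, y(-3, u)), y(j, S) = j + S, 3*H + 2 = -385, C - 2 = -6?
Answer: -114960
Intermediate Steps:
C = -4 (C = 2 - 6 = -4)
H = -129 (H = -2/3 + (1/3)*(-385) = -2/3 - 385/3 = -129)
y(j, S) = S + j
p(K, O) = 6 (p(K, O) = -4 - 1*(-10) = -4 + 10 = 6)
N(u, M) = 6
E = -114954
E - N(-20*L(-2, 3), H) = -114954 - 1*6 = -114954 - 6 = -114960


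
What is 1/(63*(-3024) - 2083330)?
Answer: -1/2273842 ≈ -4.3978e-7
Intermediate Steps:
1/(63*(-3024) - 2083330) = 1/(-190512 - 2083330) = 1/(-2273842) = -1/2273842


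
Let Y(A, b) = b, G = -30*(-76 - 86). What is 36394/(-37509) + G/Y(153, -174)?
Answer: -31437716/1087761 ≈ -28.901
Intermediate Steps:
G = 4860 (G = -30*(-162) = 4860)
36394/(-37509) + G/Y(153, -174) = 36394/(-37509) + 4860/(-174) = 36394*(-1/37509) + 4860*(-1/174) = -36394/37509 - 810/29 = -31437716/1087761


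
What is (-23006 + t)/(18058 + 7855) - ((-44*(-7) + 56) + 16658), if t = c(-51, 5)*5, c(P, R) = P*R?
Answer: -441115367/25913 ≈ -17023.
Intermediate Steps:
t = -1275 (t = -51*5*5 = -255*5 = -1275)
(-23006 + t)/(18058 + 7855) - ((-44*(-7) + 56) + 16658) = (-23006 - 1275)/(18058 + 7855) - ((-44*(-7) + 56) + 16658) = -24281/25913 - ((308 + 56) + 16658) = -24281*1/25913 - (364 + 16658) = -24281/25913 - 1*17022 = -24281/25913 - 17022 = -441115367/25913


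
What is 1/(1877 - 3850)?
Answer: -1/1973 ≈ -0.00050684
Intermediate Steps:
1/(1877 - 3850) = 1/(-1973) = -1/1973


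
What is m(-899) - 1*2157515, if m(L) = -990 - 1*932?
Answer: -2159437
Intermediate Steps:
m(L) = -1922 (m(L) = -990 - 932 = -1922)
m(-899) - 1*2157515 = -1922 - 1*2157515 = -1922 - 2157515 = -2159437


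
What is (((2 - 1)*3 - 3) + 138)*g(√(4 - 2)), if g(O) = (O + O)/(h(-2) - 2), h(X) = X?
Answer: -69*√2 ≈ -97.581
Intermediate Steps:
g(O) = -O/2 (g(O) = (O + O)/(-2 - 2) = (2*O)/(-4) = (2*O)*(-¼) = -O/2)
(((2 - 1)*3 - 3) + 138)*g(√(4 - 2)) = (((2 - 1)*3 - 3) + 138)*(-√(4 - 2)/2) = ((1*3 - 3) + 138)*(-√2/2) = ((3 - 3) + 138)*(-√2/2) = (0 + 138)*(-√2/2) = 138*(-√2/2) = -69*√2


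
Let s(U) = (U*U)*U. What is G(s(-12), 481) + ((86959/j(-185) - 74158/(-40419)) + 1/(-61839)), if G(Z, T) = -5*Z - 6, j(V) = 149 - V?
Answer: 825194032310953/92758128966 ≈ 8896.2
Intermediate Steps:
s(U) = U³ (s(U) = U²*U = U³)
G(Z, T) = -6 - 5*Z
G(s(-12), 481) + ((86959/j(-185) - 74158/(-40419)) + 1/(-61839)) = (-6 - 5*(-12)³) + ((86959/(149 - 1*(-185)) - 74158/(-40419)) + 1/(-61839)) = (-6 - 5*(-1728)) + ((86959/(149 + 185) - 74158*(-1/40419)) - 1/61839) = (-6 + 8640) + ((86959/334 + 74158/40419) - 1/61839) = 8634 + ((86959*(1/334) + 74158/40419) - 1/61839) = 8634 + ((86959/334 + 74158/40419) - 1/61839) = 8634 + (3539564593/13499946 - 1/61839) = 8634 + 24320346818509/92758128966 = 825194032310953/92758128966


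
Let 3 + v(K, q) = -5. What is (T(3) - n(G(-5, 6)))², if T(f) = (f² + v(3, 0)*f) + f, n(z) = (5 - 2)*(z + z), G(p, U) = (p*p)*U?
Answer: 831744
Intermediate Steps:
v(K, q) = -8 (v(K, q) = -3 - 5 = -8)
G(p, U) = U*p² (G(p, U) = p²*U = U*p²)
n(z) = 6*z (n(z) = 3*(2*z) = 6*z)
T(f) = f² - 7*f (T(f) = (f² - 8*f) + f = f² - 7*f)
(T(3) - n(G(-5, 6)))² = (3*(-7 + 3) - 6*6*(-5)²)² = (3*(-4) - 6*6*25)² = (-12 - 6*150)² = (-12 - 1*900)² = (-12 - 900)² = (-912)² = 831744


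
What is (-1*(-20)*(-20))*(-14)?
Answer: 5600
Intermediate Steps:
(-1*(-20)*(-20))*(-14) = (20*(-20))*(-14) = -400*(-14) = 5600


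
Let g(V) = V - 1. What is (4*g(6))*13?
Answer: 260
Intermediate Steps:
g(V) = -1 + V
(4*g(6))*13 = (4*(-1 + 6))*13 = (4*5)*13 = 20*13 = 260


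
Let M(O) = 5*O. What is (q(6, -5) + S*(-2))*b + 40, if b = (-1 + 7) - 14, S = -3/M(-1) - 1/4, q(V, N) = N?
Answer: 428/5 ≈ 85.600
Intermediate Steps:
S = 7/20 (S = -3/(5*(-1)) - 1/4 = -3/(-5) - 1*1/4 = -3*(-1/5) - 1/4 = 3/5 - 1/4 = 7/20 ≈ 0.35000)
b = -8 (b = 6 - 14 = -8)
(q(6, -5) + S*(-2))*b + 40 = (-5 + (7/20)*(-2))*(-8) + 40 = (-5 - 7/10)*(-8) + 40 = -57/10*(-8) + 40 = 228/5 + 40 = 428/5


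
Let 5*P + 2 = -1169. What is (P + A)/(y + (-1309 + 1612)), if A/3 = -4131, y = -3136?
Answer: 63136/14165 ≈ 4.4572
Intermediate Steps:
A = -12393 (A = 3*(-4131) = -12393)
P = -1171/5 (P = -⅖ + (⅕)*(-1169) = -⅖ - 1169/5 = -1171/5 ≈ -234.20)
(P + A)/(y + (-1309 + 1612)) = (-1171/5 - 12393)/(-3136 + (-1309 + 1612)) = -63136/(5*(-3136 + 303)) = -63136/5/(-2833) = -63136/5*(-1/2833) = 63136/14165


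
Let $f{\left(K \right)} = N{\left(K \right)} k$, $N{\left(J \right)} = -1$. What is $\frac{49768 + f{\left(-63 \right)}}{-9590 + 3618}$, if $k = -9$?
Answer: $- \frac{49777}{5972} \approx -8.3351$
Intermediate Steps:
$f{\left(K \right)} = 9$ ($f{\left(K \right)} = \left(-1\right) \left(-9\right) = 9$)
$\frac{49768 + f{\left(-63 \right)}}{-9590 + 3618} = \frac{49768 + 9}{-9590 + 3618} = \frac{49777}{-5972} = 49777 \left(- \frac{1}{5972}\right) = - \frac{49777}{5972}$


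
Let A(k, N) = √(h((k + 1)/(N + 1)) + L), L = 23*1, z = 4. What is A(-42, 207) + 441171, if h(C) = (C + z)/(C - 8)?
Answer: 441171 + 2*√16378230/1705 ≈ 4.4118e+5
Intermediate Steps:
h(C) = (4 + C)/(-8 + C) (h(C) = (C + 4)/(C - 8) = (4 + C)/(-8 + C))
L = 23
A(k, N) = √(23 + (4 + (1 + k)/(1 + N))/(-8 + (1 + k)/(1 + N))) (A(k, N) = √((4 + (k + 1)/(N + 1))/(-8 + (k + 1)/(N + 1)) + 23) = √((4 + (1 + k)/(1 + N))/(-8 + (1 + k)/(1 + N)) + 23) = √(23 + (4 + (1 + k)/(1 + N))/(-8 + (1 + k)/(1 + N))))
A(-42, 207) + 441171 = 2*√3*√((13 - 2*(-42) + 15*207)/(7 - 1*(-42) + 8*207)) + 441171 = 2*√3*√((13 + 84 + 3105)/(7 + 42 + 1656)) + 441171 = 2*√3*√(3202/1705) + 441171 = 2*√3*(√5459410/1705) + 441171 = 2*√16378230/1705 + 441171 = 441171 + 2*√16378230/1705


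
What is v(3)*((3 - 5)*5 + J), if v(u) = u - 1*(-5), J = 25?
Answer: 120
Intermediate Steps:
v(u) = 5 + u (v(u) = u + 5 = 5 + u)
v(3)*((3 - 5)*5 + J) = (5 + 3)*((3 - 5)*5 + 25) = 8*(-2*5 + 25) = 8*(-10 + 25) = 8*15 = 120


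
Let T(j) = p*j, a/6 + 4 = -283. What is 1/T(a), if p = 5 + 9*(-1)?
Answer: 1/6888 ≈ 0.00014518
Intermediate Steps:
p = -4 (p = 5 - 9 = -4)
a = -1722 (a = -24 + 6*(-283) = -24 - 1698 = -1722)
T(j) = -4*j
1/T(a) = 1/(-4*(-1722)) = 1/6888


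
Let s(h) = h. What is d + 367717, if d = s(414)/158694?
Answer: 9725747002/26449 ≈ 3.6772e+5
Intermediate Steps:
d = 69/26449 (d = 414/158694 = 414*(1/158694) = 69/26449 ≈ 0.0026088)
d + 367717 = 69/26449 + 367717 = 9725747002/26449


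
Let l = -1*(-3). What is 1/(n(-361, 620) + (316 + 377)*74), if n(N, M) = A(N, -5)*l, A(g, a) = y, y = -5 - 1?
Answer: 1/51264 ≈ 1.9507e-5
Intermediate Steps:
y = -6
A(g, a) = -6
l = 3
n(N, M) = -18 (n(N, M) = -6*3 = -18)
1/(n(-361, 620) + (316 + 377)*74) = 1/(-18 + (316 + 377)*74) = 1/(-18 + 693*74) = 1/(-18 + 51282) = 1/51264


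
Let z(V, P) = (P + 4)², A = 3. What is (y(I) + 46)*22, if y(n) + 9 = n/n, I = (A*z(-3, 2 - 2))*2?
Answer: 836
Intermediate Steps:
z(V, P) = (4 + P)²
I = 96 (I = (3*(4 + (2 - 2))²)*2 = (3*(4 + 0)²)*2 = (3*4²)*2 = (3*16)*2 = 48*2 = 96)
y(n) = -8 (y(n) = -9 + n/n = -9 + 1 = -8)
(y(I) + 46)*22 = (-8 + 46)*22 = 38*22 = 836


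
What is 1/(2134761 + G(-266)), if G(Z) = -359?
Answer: 1/2134402 ≈ 4.6852e-7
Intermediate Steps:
1/(2134761 + G(-266)) = 1/(2134761 - 359) = 1/2134402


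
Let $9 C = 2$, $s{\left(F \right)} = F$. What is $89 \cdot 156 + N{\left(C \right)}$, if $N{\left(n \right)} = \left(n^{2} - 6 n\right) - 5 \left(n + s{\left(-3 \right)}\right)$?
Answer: $\frac{1125625}{81} \approx 13897.0$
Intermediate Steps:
$C = \frac{2}{9}$ ($C = \frac{1}{9} \cdot 2 = \frac{2}{9} \approx 0.22222$)
$N{\left(n \right)} = 15 + n^{2} - 11 n$ ($N{\left(n \right)} = \left(n^{2} - 6 n\right) - 5 \left(n - 3\right) = \left(n^{2} - 6 n\right) - 5 \left(-3 + n\right) = \left(n^{2} - 6 n\right) - \left(-15 + 5 n\right) = 15 + n^{2} - 11 n$)
$89 \cdot 156 + N{\left(C \right)} = 89 \cdot 156 + \left(15 + \left(\frac{2}{9}\right)^{2} - \frac{22}{9}\right) = 13884 + \left(15 + \frac{4}{81} - \frac{22}{9}\right) = 13884 + \frac{1021}{81} = \frac{1125625}{81}$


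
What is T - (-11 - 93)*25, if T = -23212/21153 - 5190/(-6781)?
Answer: 372892465298/143438493 ≈ 2599.7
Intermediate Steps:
T = -47616502/143438493 (T = -23212*1/21153 - 5190*(-1/6781) = -23212/21153 + 5190/6781 = -47616502/143438493 ≈ -0.33196)
T - (-11 - 93)*25 = -47616502/143438493 - (-11 - 93)*25 = -47616502/143438493 - (-104)*25 = -47616502/143438493 - 1*(-2600) = -47616502/143438493 + 2600 = 372892465298/143438493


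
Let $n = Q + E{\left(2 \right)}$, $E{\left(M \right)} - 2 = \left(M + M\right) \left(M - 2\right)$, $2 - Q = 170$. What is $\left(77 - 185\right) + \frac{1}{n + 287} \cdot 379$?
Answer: $- \frac{12689}{121} \approx -104.87$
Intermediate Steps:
$Q = -168$ ($Q = 2 - 170 = -168$)
$E{\left(M \right)} = 2 + 2 M \left(-2 + M\right)$ ($E{\left(M \right)} = 2 + \left(M + M\right) \left(M - 2\right) = 2 + 2 M \left(-2 + M\right)$)
$n = -166$ ($n = -168 + \left(2 - 8 + 2 \cdot 2^{2}\right) = -168 + \left(2 - 8 + 2 \cdot 4\right) = -168 + \left(2 - 8 + 8\right) = -168 + 2 = -166$)
$\left(77 - 185\right) + \frac{1}{n + 287} \cdot 379 = \left(77 - 185\right) + \frac{1}{-166 + 287} \cdot 379 = -108 + \frac{1}{121} \cdot 379 = -108 + \frac{379}{121} = - \frac{12689}{121}$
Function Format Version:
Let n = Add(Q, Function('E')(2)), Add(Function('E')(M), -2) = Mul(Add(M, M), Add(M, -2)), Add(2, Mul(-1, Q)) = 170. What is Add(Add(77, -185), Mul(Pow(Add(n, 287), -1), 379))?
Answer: Rational(-12689, 121) ≈ -104.87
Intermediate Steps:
Q = -168 (Q = Add(2, Mul(-1, 170)) = Add(2, -170) = -168)
Function('E')(M) = Add(2, Mul(2, M, Add(-2, M))) (Function('E')(M) = Add(2, Mul(Add(M, M), Add(M, -2))) = Add(2, Mul(Mul(2, M), Add(-2, M))) = Add(2, Mul(2, M, Add(-2, M))))
n = -166 (n = Add(-168, Add(2, Mul(-4, 2), Mul(2, Pow(2, 2)))) = Add(-168, Add(2, -8, Mul(2, 4))) = Add(-168, Add(2, -8, 8)) = Add(-168, 2) = -166)
Add(Add(77, -185), Mul(Pow(Add(n, 287), -1), 379)) = Add(Add(77, -185), Mul(Pow(Add(-166, 287), -1), 379)) = Add(-108, Mul(Pow(121, -1), 379)) = Add(-108, Mul(Rational(1, 121), 379)) = Add(-108, Rational(379, 121)) = Rational(-12689, 121)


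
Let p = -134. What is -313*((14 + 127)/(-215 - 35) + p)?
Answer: 10529633/250 ≈ 42119.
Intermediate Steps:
-313*((14 + 127)/(-215 - 35) + p) = -313*((14 + 127)/(-215 - 35) - 134) = -313*(141/(-250) - 134) = -313*(141*(-1/250) - 134) = -313*(-141/250 - 134) = -313*(-33641/250) = 10529633/250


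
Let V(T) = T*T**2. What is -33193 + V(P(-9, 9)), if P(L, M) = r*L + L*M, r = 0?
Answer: -564634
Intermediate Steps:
P(L, M) = L*M (P(L, M) = 0*L + L*M = 0 + L*M = L*M)
V(T) = T**3
-33193 + V(P(-9, 9)) = -33193 + (-9*9)**3 = -33193 + (-81)**3 = -33193 - 531441 = -564634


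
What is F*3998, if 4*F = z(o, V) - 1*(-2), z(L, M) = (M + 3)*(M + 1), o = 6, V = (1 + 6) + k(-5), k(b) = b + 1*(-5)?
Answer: 1999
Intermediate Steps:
k(b) = -5 + b (k(b) = b - 5 = -5 + b)
V = -3 (V = (1 + 6) + (-5 - 5) = 7 - 10 = -3)
z(L, M) = (1 + M)*(3 + M) (z(L, M) = (3 + M)*(1 + M) = (1 + M)*(3 + M))
F = ½ (F = ((3 + (-3)² + 4*(-3)) - 1*(-2))/4 = ((3 + 9 - 12) + 2)/4 = (0 + 2)/4 = (¼)*2 = ½ ≈ 0.50000)
F*3998 = (½)*3998 = 1999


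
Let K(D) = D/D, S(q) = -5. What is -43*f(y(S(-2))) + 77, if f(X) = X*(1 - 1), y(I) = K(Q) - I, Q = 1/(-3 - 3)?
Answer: 77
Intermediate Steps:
Q = -⅙ (Q = 1/(-6) = -⅙ ≈ -0.16667)
K(D) = 1
y(I) = 1 - I
f(X) = 0 (f(X) = X*0 = 0)
-43*f(y(S(-2))) + 77 = -43*0 + 77 = 0 + 77 = 77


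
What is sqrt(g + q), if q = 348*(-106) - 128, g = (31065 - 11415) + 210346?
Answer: 2*sqrt(48245) ≈ 439.29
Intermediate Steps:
g = 229996 (g = 19650 + 210346 = 229996)
q = -37016 (q = -36888 - 128 = -37016)
sqrt(g + q) = sqrt(229996 - 37016) = sqrt(192980) = 2*sqrt(48245)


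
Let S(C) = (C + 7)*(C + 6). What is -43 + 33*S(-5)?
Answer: 23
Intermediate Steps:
S(C) = (6 + C)*(7 + C) (S(C) = (7 + C)*(6 + C) = (6 + C)*(7 + C))
-43 + 33*S(-5) = -43 + 33*(42 + (-5)**2 + 13*(-5)) = -43 + 33*(42 + 25 - 65) = -43 + 33*2 = -43 + 66 = 23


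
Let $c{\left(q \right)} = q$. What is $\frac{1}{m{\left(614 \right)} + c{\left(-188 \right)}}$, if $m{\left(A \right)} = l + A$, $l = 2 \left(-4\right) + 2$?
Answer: $\frac{1}{420} \approx 0.002381$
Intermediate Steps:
$l = -6$ ($l = -8 + 2 = -6$)
$m{\left(A \right)} = -6 + A$
$\frac{1}{m{\left(614 \right)} + c{\left(-188 \right)}} = \frac{1}{\left(-6 + 614\right) - 188} = \frac{1}{608 - 188} = \frac{1}{420}$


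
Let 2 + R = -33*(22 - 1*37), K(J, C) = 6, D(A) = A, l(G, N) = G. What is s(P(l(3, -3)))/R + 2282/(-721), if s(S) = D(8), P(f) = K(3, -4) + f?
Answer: -159894/50779 ≈ -3.1488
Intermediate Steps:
R = 493 (R = -2 - 33*(22 - 1*37) = -2 - 33*(22 - 37) = -2 - 33*(-15) = -2 + 495 = 493)
P(f) = 6 + f
s(S) = 8
s(P(l(3, -3)))/R + 2282/(-721) = 8/493 + 2282/(-721) = 8*(1/493) + 2282*(-1/721) = 8/493 - 326/103 = -159894/50779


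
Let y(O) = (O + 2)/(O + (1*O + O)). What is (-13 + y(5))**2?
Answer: 35344/225 ≈ 157.08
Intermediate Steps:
y(O) = (2 + O)/(3*O) (y(O) = (2 + O)/(O + (O + O)) = (2 + O)/(O + 2*O) = (2 + O)/((3*O)) = (2 + O)*(1/(3*O)) = (2 + O)/(3*O))
(-13 + y(5))**2 = (-13 + (1/3)*(2 + 5)/5)**2 = (-13 + (1/3)*(1/5)*7)**2 = (-13 + 7/15)**2 = (-188/15)**2 = 35344/225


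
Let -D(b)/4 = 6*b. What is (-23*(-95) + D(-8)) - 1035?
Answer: 1342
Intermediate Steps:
D(b) = -24*b
(-23*(-95) + D(-8)) - 1035 = (-23*(-95) - 24*(-8)) - 1035 = (2185 + 192) - 1035 = 2377 - 1035 = 1342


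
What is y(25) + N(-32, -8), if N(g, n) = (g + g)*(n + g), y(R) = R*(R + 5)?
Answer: 3310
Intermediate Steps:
y(R) = R*(5 + R)
N(g, n) = 2*g*(g + n) (N(g, n) = (2*g)*(g + n) = 2*g*(g + n))
y(25) + N(-32, -8) = 25*(5 + 25) + 2*(-32)*(-32 - 8) = 25*30 + 2*(-32)*(-40) = 750 + 2560 = 3310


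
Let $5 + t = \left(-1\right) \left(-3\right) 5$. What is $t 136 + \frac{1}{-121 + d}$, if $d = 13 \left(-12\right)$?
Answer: $\frac{376719}{277} \approx 1360.0$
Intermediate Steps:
$d = -156$
$t = 10$ ($t = -5 + \left(-1\right) \left(-3\right) 5 = -5 + 3 \cdot 5 = -5 + 15 = 10$)
$t 136 + \frac{1}{-121 + d} = 10 \cdot 136 + \frac{1}{-121 - 156} = 1360 + \frac{1}{-277} = 1360 - \frac{1}{277} = \frac{376719}{277}$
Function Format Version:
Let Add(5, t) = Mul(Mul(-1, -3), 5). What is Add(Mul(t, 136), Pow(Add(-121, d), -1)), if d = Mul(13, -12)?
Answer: Rational(376719, 277) ≈ 1360.0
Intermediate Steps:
d = -156
t = 10 (t = Add(-5, Mul(Mul(-1, -3), 5)) = Add(-5, Mul(3, 5)) = Add(-5, 15) = 10)
Add(Mul(t, 136), Pow(Add(-121, d), -1)) = Add(Mul(10, 136), Pow(Add(-121, -156), -1)) = Add(1360, Pow(-277, -1)) = Add(1360, Rational(-1, 277)) = Rational(376719, 277)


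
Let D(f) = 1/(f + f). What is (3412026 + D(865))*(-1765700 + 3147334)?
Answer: 4077758028559477/865 ≈ 4.7142e+12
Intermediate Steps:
D(f) = 1/(2*f)
(3412026 + D(865))*(-1765700 + 3147334) = (3412026 + (½)/865)*(-1765700 + 3147334) = (3412026 + (½)*(1/865))*1381634 = (3412026 + 1/1730)*1381634 = (5902804981/1730)*1381634 = 4077758028559477/865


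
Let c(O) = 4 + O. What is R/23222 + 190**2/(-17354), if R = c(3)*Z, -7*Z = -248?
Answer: -208502602/100748647 ≈ -2.0695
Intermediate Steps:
Z = 248/7 (Z = -1/7*(-248) = 248/7 ≈ 35.429)
R = 248 (R = (4 + 3)*(248/7) = 7*(248/7) = 248)
R/23222 + 190**2/(-17354) = 248/23222 + 190**2/(-17354) = 248*(1/23222) + 36100*(-1/17354) = 124/11611 - 18050/8677 = -208502602/100748647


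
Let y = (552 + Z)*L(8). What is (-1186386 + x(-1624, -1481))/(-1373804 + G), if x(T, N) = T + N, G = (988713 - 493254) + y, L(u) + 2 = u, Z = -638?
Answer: 1189491/878861 ≈ 1.3534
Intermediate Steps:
L(u) = -2 + u
y = -516 (y = (552 - 638)*(-2 + 8) = -86*6 = -516)
G = 494943 (G = (988713 - 493254) - 516 = 495459 - 516 = 494943)
x(T, N) = N + T
(-1186386 + x(-1624, -1481))/(-1373804 + G) = (-1186386 + (-1481 - 1624))/(-1373804 + 494943) = (-1186386 - 3105)/(-878861) = -1189491*(-1/878861) = 1189491/878861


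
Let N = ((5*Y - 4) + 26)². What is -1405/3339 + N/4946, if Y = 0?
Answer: -2666527/8257347 ≈ -0.32293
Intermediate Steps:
N = 484 (N = ((5*0 - 4) + 26)² = ((0 - 4) + 26)² = (-4 + 26)² = 22² = 484)
-1405/3339 + N/4946 = -1405/3339 + 484/4946 = -1405*1/3339 + 484*(1/4946) = -1405/3339 + 242/2473 = -2666527/8257347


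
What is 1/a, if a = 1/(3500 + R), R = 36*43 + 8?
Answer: 5056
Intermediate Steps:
R = 1556 (R = 1548 + 8 = 1556)
a = 1/5056 (a = 1/(3500 + 1556) = 1/5056 ≈ 0.00019778)
1/a = 1/(1/5056) = 5056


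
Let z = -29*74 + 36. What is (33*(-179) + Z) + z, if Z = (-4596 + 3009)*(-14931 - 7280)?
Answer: 35240840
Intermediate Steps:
Z = 35248857 (Z = -1587*(-22211) = 35248857)
z = -2110 (z = -2146 + 36 = -2110)
(33*(-179) + Z) + z = (33*(-179) + 35248857) - 2110 = (-5907 + 35248857) - 2110 = 35242950 - 2110 = 35240840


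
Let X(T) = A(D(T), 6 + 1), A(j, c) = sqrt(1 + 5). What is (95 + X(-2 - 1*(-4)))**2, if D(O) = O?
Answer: (95 + sqrt(6))**2 ≈ 9496.4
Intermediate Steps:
A(j, c) = sqrt(6)
X(T) = sqrt(6)
(95 + X(-2 - 1*(-4)))**2 = (95 + sqrt(6))**2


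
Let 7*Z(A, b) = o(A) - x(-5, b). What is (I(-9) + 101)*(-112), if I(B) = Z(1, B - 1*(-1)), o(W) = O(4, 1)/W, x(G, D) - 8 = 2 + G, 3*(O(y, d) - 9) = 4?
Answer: -34192/3 ≈ -11397.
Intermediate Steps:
O(y, d) = 31/3 (O(y, d) = 9 + (⅓)*4 = 9 + 4/3 = 31/3)
x(G, D) = 10 + G (x(G, D) = 8 + (2 + G) = 10 + G)
o(W) = 31/(3*W)
Z(A, b) = -5/7 + 31/(21*A) (Z(A, b) = (31/(3*A) - (10 - 5))/7 = (31/(3*A) - 1*5)/7 = (31/(3*A) - 5)/7 = (-5 + 31/(3*A))/7 = -5/7 + 31/(21*A))
I(B) = 16/21 (I(B) = (1/21)*(31 - 15*1)/1 = (1/21)*1*(31 - 15) = (1/21)*1*16 = 16/21)
(I(-9) + 101)*(-112) = (16/21 + 101)*(-112) = (2137/21)*(-112) = -34192/3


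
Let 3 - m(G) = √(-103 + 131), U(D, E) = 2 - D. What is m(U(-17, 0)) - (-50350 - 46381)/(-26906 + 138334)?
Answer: 431015/111428 - 2*√7 ≈ -1.4234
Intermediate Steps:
m(G) = 3 - 2*√7 (m(G) = 3 - √(-103 + 131) = 3 - √28 = 3 - 2*√7)
m(U(-17, 0)) - (-50350 - 46381)/(-26906 + 138334) = (3 - 2*√7) - (-50350 - 46381)/(-26906 + 138334) = (3 - 2*√7) - (-96731)/111428 = (3 - 2*√7) - 1*(-96731/111428) = (3 - 2*√7) + 96731/111428 = 431015/111428 - 2*√7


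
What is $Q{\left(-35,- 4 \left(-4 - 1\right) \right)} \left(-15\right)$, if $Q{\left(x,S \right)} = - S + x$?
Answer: $825$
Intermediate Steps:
$Q{\left(x,S \right)} = x - S$
$Q{\left(-35,- 4 \left(-4 - 1\right) \right)} \left(-15\right) = \left(-35 - - 4 \left(-4 - 1\right)\right) \left(-15\right) = \left(-35 - \left(-4\right) \left(-5\right)\right) \left(-15\right) = \left(-35 - 20\right) \left(-15\right) = \left(-55\right) \left(-15\right) = 825$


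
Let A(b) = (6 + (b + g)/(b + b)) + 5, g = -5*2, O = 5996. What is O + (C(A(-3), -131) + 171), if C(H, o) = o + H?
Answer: 36295/6 ≈ 6049.2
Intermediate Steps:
g = -10
A(b) = 11 + (-10 + b)/(2*b) (A(b) = (6 + (b - 10)/(b + b)) + 5 = (6 + (-10 + b)/((2*b))) + 5 = (6 + (-10 + b)*(1/(2*b))) + 5 = (6 + (-10 + b)/(2*b)) + 5 = 11 + (-10 + b)/(2*b))
C(H, o) = H + o
O + (C(A(-3), -131) + 171) = 5996 + (((23/2 - 5/(-3)) - 131) + 171) = 5996 + (((23/2 - 5*(-1/3)) - 131) + 171) = 5996 + (((23/2 + 5/3) - 131) + 171) = 5996 + ((79/6 - 131) + 171) = 5996 + (-707/6 + 171) = 5996 + 319/6 = 36295/6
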